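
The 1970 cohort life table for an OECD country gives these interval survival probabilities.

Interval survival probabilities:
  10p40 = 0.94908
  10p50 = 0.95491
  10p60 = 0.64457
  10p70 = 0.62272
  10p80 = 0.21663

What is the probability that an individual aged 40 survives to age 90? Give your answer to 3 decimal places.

The overall survival probability is 0.94908 × 0.95491 × 0.64457 × 0.62272 × 0.21663.
= 0.078804.

0.079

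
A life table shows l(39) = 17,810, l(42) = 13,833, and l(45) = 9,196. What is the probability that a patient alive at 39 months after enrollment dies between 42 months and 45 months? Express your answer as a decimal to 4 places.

This is the probability of reaching 42 but not 45, conditional on being alive at 39: (l(42) − l(45)) / l(39).
= (13,833 − 9,196) / 17,810 = 4,637 / 17,810 = 0.260359.

0.2604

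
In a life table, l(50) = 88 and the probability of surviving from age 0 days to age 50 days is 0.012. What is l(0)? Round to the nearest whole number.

l(0) = l(50) / p = 88 / 0.012 = 7333.

7333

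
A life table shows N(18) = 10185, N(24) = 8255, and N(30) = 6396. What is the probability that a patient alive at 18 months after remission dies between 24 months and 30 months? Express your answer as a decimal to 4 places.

This is the probability of reaching 24 but not 30, conditional on being alive at 18: (N(24) − N(30)) / N(18).
= (8255 − 6396) / 10185 = 1859 / 10185 = 0.182523.

0.1825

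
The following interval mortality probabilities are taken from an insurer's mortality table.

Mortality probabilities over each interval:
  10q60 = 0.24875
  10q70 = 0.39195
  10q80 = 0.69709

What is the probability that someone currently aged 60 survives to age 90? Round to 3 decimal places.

30p60 = (1 − 0.24875) × (1 − 0.39195) × (1 − 0.69709).
= 0.75125 × 0.60805 × 0.30291 = 0.138369.

0.138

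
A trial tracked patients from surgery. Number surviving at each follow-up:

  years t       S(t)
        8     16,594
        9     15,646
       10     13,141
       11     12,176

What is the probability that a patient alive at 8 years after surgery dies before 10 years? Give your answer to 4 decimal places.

P(die before 10 | alive at 8) = 1 − S(10)/S(8) = 1 − 13,141/16,594 = (3,453)/16,594 = 0.208087.

0.2081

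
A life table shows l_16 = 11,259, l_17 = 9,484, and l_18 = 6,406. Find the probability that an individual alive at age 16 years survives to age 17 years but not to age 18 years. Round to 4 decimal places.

0.2734

This is the probability of reaching 17 but not 18, conditional on being alive at 16: (l_17 − l_18) / l_16.
= (9,484 − 6,406) / 11,259 = 3,078 / 11,259 = 0.273381.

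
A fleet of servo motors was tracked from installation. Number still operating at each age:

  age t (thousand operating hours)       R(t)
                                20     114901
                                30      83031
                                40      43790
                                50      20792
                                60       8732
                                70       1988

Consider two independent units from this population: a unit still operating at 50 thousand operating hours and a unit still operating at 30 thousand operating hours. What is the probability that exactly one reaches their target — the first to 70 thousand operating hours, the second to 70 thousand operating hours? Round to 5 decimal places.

p₁ = R(70)/R(50) = 1988/20792 = 0.095614; p₂ = R(70)/R(30) = 1988/83031 = 0.023943.
P(exactly one) = p₁(1−p₂) + (1−p₁)p₂ = 0.093325 + 0.021654 = 0.114978.

0.11498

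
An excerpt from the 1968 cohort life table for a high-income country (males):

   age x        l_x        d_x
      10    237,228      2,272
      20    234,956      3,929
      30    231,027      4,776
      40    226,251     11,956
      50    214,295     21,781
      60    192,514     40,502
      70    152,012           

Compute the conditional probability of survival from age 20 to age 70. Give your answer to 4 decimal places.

We want 50p20 = l_70/l_20.
The conditional survival probability is l_70/l_20 = 152,012/234,956 = 0.646981.

0.6470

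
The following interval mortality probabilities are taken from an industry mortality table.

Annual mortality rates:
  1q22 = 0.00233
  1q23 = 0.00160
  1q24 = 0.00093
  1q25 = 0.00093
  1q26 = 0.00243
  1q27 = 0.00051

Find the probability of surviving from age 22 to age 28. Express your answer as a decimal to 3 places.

Survival from 22 to 28 is the product of surviving each interval: (1 − 0.00233) × (1 − 0.00160) × (1 − 0.00093) × (1 − 0.00093) × (1 − 0.00243) × (1 − 0.00051).
= 0.99767 × 0.99840 × 0.99907 × 0.99907 × 0.99757 × 0.99949 = 0.991300.

0.991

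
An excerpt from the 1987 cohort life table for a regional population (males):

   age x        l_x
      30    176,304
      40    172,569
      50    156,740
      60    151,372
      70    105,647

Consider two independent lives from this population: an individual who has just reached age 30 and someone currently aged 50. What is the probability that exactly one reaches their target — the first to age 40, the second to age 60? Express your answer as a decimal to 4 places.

p₁ = l_40/l_30 = 172,569/176,304 = 0.978815; p₂ = l_60/l_50 = 151,372/156,740 = 0.965752.
P(exactly one) = p₁(1−p₂) + (1−p₁)p₂ = 0.033522 + 0.020459 = 0.053982.

0.0540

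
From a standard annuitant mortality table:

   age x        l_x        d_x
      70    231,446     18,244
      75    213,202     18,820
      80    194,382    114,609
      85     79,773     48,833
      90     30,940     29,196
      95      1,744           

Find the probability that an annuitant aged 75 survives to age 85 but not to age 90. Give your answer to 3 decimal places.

0.229

We want 10|5q75 = (l_85 − l_90)/l_75.
This is the probability of reaching 85 but not 90, conditional on being alive at 75: (l_85 − l_90) / l_75.
= (79,773 − 30,940) / 213,202 = 48,833 / 213,202 = 0.229046.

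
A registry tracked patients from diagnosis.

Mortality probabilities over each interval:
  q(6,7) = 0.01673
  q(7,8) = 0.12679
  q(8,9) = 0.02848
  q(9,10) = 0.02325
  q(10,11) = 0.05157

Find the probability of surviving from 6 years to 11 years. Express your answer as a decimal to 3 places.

0.773

P(survive 6→11) = (1 − 0.01673) × (1 − 0.12679) × (1 − 0.02848) × (1 − 0.02325) × (1 − 0.05157).
= 0.98327 × 0.87321 × 0.97152 × 0.97675 × 0.94843 = 0.772737.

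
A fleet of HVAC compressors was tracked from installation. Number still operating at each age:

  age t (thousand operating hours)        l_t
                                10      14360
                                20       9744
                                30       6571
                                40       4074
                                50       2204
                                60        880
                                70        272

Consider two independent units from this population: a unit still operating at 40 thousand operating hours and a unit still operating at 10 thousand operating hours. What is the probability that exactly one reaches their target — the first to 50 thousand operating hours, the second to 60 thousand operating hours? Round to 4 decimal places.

0.5360

p₁ = l_50/l_40 = 2204/4074 = 0.540992; p₂ = l_60/l_10 = 880/14360 = 0.061281.
P(exactly one) = p₁(1−p₂) + (1−p₁)p₂ = 0.507839 + 0.028128 = 0.535968.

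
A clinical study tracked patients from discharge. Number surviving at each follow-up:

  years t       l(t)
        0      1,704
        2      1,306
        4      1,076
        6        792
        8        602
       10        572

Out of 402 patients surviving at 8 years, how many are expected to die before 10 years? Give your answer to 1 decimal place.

The relevant probability is 1 − 572/602 = 0.049834.
Expected number = 402 × 0.049834 = 20.0.

20.0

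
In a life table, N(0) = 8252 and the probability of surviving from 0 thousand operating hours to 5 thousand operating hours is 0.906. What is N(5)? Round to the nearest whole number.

7476

N(5) = N(0) × p = 8252 × 0.906 = 7476.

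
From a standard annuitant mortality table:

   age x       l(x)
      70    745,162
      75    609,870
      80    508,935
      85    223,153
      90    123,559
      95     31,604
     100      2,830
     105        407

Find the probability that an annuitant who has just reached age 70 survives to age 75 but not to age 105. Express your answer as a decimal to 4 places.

0.8179

This is the probability of reaching 75 but not 105, conditional on being alive at 70: (l(75) − l(105)) / l(70).
= (609,870 − 407) / 745,162 = 609,463 / 745,162 = 0.817893.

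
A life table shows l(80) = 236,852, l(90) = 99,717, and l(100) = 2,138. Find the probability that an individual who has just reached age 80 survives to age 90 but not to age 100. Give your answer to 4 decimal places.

0.4120

This is the probability of reaching 90 but not 100, conditional on being alive at 80: (l(90) − l(100)) / l(80).
= (99,717 − 2,138) / 236,852 = 97,579 / 236,852 = 0.411983.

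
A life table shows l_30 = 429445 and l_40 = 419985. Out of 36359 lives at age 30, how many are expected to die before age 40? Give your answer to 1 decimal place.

800.9

The relevant probability is 1 − 419985/429445 = 0.022028.
Expected number = 36359 × 0.022028 = 800.9.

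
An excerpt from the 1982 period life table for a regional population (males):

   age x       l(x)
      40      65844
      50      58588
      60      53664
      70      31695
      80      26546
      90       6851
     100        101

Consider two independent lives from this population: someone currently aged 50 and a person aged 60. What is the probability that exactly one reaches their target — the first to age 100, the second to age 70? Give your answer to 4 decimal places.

0.5903

p₁ = l(100)/l(50) = 101/58588 = 0.001724; p₂ = l(70)/l(60) = 31695/53664 = 0.590619.
P(exactly one) = p₁(1−p₂) + (1−p₁)p₂ = 0.000706 + 0.589601 = 0.590307.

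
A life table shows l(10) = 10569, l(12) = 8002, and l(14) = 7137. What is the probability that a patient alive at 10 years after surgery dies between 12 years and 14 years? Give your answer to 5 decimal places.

This is the probability of reaching 12 but not 14, conditional on being alive at 10: (l(12) − l(14)) / l(10).
= (8002 − 7137) / 10569 = 865 / 10569 = 0.081843.

0.08184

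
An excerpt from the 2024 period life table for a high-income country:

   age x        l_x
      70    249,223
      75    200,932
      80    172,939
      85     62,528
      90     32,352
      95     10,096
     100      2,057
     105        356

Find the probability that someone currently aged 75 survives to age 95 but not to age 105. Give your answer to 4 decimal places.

We want 20|10q75 = (l_95 − l_105)/l_75.
This is the probability of reaching 95 but not 105, conditional on being alive at 75: (l_95 − l_105) / l_75.
= (10,096 − 356) / 200,932 = 9,740 / 200,932 = 0.048474.

0.0485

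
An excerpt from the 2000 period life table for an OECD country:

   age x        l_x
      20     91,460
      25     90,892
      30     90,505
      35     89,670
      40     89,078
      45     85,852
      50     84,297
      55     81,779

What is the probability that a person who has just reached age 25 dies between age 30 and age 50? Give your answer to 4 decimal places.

0.0683

We want 5|20q25 = (l_30 − l_50)/l_25.
This is the probability of reaching 30 but not 50, conditional on being alive at 25: (l_30 − l_50) / l_25.
= (90,505 − 84,297) / 90,892 = 6,208 / 90,892 = 0.068301.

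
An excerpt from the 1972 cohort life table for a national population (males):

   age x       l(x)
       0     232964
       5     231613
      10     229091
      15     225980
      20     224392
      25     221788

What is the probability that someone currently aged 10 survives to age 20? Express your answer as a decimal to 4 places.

The conditional survival probability is l(20)/l(10) = 224392/229091 = 0.979489.

0.9795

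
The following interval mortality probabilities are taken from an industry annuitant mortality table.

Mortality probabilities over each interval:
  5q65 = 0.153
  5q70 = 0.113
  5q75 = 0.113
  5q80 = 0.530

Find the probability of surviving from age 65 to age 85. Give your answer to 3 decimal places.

0.313

Chaining the interval survival probabilities: (1 − 0.153) × (1 − 0.113) × (1 − 0.113) × (1 − 0.530).
= 0.847 × 0.887 × 0.887 × 0.470 = 0.313205.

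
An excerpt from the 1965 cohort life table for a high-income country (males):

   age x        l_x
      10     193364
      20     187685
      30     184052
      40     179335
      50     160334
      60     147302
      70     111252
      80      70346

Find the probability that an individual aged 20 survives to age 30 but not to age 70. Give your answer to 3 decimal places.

0.388

We want 10|40q20 = (l_30 − l_70)/l_20.
This is the probability of reaching 30 but not 70, conditional on being alive at 20: (l_30 − l_70) / l_20.
= (184052 − 111252) / 187685 = 72800 / 187685 = 0.387884.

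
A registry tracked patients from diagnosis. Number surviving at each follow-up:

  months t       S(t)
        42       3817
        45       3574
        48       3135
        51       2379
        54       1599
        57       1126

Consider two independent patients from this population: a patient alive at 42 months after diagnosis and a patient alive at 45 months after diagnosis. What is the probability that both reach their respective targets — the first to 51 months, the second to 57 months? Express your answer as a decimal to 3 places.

0.196

p₁ = S(51)/S(42) = 2379/3817 = 0.623264; p₂ = S(57)/S(45) = 1126/3574 = 0.315053.
P(both) = p₁ × p₂ = 0.623264 × 0.315053 = 0.196361.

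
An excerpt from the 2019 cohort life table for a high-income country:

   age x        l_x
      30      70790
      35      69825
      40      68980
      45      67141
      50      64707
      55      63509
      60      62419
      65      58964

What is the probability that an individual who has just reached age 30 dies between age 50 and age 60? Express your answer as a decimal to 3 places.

This is the probability of reaching 50 but not 60, conditional on being alive at 30: (l_50 − l_60) / l_30.
= (64707 − 62419) / 70790 = 2288 / 70790 = 0.032321.

0.032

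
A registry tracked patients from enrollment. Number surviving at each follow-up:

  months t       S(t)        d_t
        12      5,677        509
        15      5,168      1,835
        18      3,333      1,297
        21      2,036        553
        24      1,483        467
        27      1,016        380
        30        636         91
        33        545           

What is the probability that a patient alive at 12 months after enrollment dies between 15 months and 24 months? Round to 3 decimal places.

0.649

This is the probability of reaching 15 but not 24, conditional on being alive at 12: (S(15) − S(24)) / S(12).
= (5,168 − 1,483) / 5,677 = 3,685 / 5,677 = 0.649110.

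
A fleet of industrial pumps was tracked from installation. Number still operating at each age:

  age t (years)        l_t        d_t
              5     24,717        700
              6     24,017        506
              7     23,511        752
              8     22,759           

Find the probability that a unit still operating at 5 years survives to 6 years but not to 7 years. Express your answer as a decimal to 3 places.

0.020

This is the probability of reaching 6 but not 7, conditional on being operational at 5: (l_6 − l_7) / l_5.
= (24,017 − 23,511) / 24,717 = 506 / 24,717 = 0.020472.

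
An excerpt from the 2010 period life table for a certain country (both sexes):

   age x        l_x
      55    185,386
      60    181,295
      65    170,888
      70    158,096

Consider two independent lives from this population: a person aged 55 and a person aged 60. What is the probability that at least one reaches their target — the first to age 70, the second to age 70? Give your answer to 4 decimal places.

p₁ = l_70/l_55 = 158,096/185,386 = 0.852794; p₂ = l_70/l_60 = 158,096/181,295 = 0.872037.
P(at least one) = 1 − (1−p₁)(1−p₂) = 1 − 0.147206 × 0.127963 = 0.981163.

0.9812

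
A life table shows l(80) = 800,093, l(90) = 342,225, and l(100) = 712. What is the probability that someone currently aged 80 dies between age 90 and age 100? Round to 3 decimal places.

0.427

This is the probability of reaching 90 but not 100, conditional on being alive at 80: (l(90) − l(100)) / l(80).
= (342,225 − 712) / 800,093 = 341,513 / 800,093 = 0.426842.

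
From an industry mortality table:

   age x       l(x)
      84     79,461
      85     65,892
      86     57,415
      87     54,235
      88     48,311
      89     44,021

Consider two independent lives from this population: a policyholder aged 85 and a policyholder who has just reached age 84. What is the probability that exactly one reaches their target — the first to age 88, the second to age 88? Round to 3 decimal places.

p₁ = l(88)/l(85) = 48,311/65,892 = 0.733185; p₂ = l(88)/l(84) = 48,311/79,461 = 0.607984.
P(exactly one) = p₁(1−p₂) + (1−p₁)p₂ = 0.287420 + 0.162219 = 0.449640.

0.450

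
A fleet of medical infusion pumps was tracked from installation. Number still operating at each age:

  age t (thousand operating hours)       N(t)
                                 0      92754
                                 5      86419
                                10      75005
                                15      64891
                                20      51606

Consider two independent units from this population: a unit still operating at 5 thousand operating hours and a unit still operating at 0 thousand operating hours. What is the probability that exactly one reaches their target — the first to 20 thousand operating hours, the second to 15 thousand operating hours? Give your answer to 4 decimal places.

0.4612

p₁ = N(20)/N(5) = 51606/86419 = 0.597160; p₂ = N(15)/N(0) = 64891/92754 = 0.699603.
P(exactly one) = p₁(1−p₂) + (1−p₁)p₂ = 0.179385 + 0.281828 = 0.461213.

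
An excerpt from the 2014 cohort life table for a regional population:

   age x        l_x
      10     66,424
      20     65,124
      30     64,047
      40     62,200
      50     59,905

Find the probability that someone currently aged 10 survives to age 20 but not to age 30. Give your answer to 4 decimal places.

0.0162

We want 10|10q10 = (l_20 − l_30)/l_10.
This is the probability of reaching 20 but not 30, conditional on being alive at 10: (l_20 − l_30) / l_10.
= (65,124 − 64,047) / 66,424 = 1,077 / 66,424 = 0.016214.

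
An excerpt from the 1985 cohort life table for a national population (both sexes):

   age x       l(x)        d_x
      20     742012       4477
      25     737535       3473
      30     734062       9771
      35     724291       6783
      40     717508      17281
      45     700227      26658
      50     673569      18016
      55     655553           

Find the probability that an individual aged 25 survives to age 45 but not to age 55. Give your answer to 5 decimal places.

0.06057

This is the probability of reaching 45 but not 55, conditional on being alive at 25: (l(45) − l(55)) / l(25).
= (700227 − 655553) / 737535 = 44674 / 737535 = 0.060572.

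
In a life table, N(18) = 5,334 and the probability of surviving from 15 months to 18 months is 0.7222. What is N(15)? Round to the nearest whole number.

N(15) = N(18) / p = 5,334 / 0.7222 = 7386.

7386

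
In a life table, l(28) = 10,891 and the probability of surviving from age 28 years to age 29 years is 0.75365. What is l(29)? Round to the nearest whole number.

l(29) = l(28) × p = 10,891 × 0.75365 = 8208.

8208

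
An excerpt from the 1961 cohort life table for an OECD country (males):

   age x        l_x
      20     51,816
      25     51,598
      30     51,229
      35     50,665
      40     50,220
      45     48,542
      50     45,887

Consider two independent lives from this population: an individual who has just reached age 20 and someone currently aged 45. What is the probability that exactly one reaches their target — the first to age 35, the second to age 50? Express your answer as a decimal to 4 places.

p₁ = l_35/l_20 = 50,665/51,816 = 0.977787; p₂ = l_50/l_45 = 45,887/48,542 = 0.945305.
P(exactly one) = p₁(1−p₂) + (1−p₁)p₂ = 0.053480 + 0.020998 = 0.074478.

0.0745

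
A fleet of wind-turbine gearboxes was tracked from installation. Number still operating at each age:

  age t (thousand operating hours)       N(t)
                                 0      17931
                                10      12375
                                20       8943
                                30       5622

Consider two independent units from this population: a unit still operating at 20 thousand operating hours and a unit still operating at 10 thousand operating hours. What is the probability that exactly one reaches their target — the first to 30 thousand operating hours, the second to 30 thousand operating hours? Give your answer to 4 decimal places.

0.5118

p₁ = N(30)/N(20) = 5622/8943 = 0.628648; p₂ = N(30)/N(10) = 5622/12375 = 0.454303.
P(exactly one) = p₁(1−p₂) + (1−p₁)p₂ = 0.343051 + 0.168706 = 0.511758.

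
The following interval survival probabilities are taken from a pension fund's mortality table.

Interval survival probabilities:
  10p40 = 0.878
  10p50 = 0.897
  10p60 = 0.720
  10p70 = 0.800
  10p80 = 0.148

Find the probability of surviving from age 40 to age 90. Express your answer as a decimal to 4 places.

0.0671

50p40 = 0.878 × 0.897 × 0.720 × 0.800 × 0.148.
= 0.067138.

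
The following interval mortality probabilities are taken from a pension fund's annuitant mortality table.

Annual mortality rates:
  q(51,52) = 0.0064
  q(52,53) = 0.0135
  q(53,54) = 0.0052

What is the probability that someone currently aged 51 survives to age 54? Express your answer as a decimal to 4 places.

The overall survival probability is (1 − 0.0064) × (1 − 0.0135) × (1 − 0.0052).
= 0.9936 × 0.9865 × 0.9948 = 0.975089.

0.9751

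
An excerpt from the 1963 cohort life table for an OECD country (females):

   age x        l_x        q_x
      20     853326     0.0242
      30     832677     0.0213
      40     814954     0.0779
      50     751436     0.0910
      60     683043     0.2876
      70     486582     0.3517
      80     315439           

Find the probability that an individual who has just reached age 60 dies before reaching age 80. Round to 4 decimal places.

P(die before 80 | alive at 60) = 1 − l_80/l_60 = 1 − 315439/683043 = (367604)/683043 = 0.538186.

0.5382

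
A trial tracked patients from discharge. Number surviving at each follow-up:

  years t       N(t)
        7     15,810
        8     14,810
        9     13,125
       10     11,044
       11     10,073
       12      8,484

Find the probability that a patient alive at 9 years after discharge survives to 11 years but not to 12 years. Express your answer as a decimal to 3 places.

0.121

This is the probability of reaching 11 but not 12, conditional on being alive at 9: (N(11) − N(12)) / N(9).
= (10,073 − 8,484) / 13,125 = 1,589 / 13,125 = 0.121067.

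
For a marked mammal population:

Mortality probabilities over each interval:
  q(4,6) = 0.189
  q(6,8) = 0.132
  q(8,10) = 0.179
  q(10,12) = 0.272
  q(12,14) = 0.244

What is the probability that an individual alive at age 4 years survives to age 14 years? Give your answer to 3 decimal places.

0.318

The overall survival probability is (1 − 0.189) × (1 − 0.132) × (1 − 0.179) × (1 − 0.272) × (1 − 0.244).
= 0.811 × 0.868 × 0.821 × 0.728 × 0.756 = 0.318080.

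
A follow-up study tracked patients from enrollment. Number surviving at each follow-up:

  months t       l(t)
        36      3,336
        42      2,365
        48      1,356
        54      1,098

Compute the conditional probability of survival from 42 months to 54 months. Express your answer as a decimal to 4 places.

The conditional survival probability is l(54)/l(42) = 1,098/2,365 = 0.464271.

0.4643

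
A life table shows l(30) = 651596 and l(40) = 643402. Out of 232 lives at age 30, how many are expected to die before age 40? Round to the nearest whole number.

3

The relevant probability is 1 − 643402/651596 = 0.012575.
Expected number = 232 × 0.012575 = 3.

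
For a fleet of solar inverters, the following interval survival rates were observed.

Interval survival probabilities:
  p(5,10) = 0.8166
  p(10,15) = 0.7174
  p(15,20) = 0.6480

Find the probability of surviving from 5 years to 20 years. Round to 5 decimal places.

0.37962

P(survive 5→20) = 0.8166 × 0.7174 × 0.6480.
= 0.379617.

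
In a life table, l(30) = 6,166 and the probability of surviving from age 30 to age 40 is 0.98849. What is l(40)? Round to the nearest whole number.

l(40) = l(30) × p = 6,166 × 0.98849 = 6095.

6095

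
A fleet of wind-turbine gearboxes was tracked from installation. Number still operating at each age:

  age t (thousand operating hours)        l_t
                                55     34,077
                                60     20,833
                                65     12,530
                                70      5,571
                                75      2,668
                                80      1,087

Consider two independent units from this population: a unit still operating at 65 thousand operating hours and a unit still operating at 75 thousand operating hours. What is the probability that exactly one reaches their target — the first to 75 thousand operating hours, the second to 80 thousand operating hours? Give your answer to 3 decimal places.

p₁ = l_75/l_65 = 2,668/12,530 = 0.212929; p₂ = l_80/l_75 = 1,087/2,668 = 0.407421.
P(exactly one) = p₁(1−p₂) + (1−p₁)p₂ = 0.126177 + 0.320669 = 0.446847.

0.447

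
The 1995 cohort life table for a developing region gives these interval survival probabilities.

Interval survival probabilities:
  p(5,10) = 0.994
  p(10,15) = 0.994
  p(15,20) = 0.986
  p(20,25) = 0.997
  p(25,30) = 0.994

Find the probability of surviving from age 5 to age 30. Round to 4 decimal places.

P(survive 5→30) = 0.994 × 0.994 × 0.986 × 0.997 × 0.994.
= 0.965453.

0.9655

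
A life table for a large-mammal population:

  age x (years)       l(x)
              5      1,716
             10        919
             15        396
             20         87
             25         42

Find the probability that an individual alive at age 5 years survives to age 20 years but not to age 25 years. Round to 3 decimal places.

0.026

This is the probability of reaching 20 but not 25, conditional on being alive at 5: (l(20) − l(25)) / l(5).
= (87 − 42) / 1,716 = 45 / 1,716 = 0.026224.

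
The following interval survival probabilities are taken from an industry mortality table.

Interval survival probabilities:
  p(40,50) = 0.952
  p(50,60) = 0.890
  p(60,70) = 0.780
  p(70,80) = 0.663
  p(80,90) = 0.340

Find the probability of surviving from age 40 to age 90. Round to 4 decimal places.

0.1490

P(survive 40→90) = 0.952 × 0.890 × 0.780 × 0.663 × 0.340.
= 0.148975.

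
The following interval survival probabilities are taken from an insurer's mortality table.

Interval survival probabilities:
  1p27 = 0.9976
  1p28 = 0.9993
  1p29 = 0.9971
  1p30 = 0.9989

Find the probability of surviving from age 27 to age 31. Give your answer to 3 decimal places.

The overall survival probability is 0.9976 × 0.9993 × 0.9971 × 0.9989.
= 0.992917.

0.993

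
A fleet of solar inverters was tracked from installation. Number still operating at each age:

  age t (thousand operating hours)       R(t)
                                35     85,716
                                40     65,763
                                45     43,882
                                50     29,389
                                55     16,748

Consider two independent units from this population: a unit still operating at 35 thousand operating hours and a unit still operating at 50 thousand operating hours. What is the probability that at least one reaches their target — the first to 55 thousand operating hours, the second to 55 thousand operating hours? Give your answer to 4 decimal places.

p₁ = R(55)/R(35) = 16,748/85,716 = 0.195389; p₂ = R(55)/R(50) = 16,748/29,389 = 0.569873.
P(at least one) = 1 − (1−p₁)(1−p₂) = 1 − 0.804611 × 0.430127 = 0.653915.

0.6539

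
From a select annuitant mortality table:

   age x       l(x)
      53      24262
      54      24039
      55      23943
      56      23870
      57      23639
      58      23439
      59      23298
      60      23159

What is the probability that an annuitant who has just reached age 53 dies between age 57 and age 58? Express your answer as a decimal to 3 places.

0.008

This is the probability of reaching 57 but not 58, conditional on being alive at 53: (l(57) − l(58)) / l(53).
= (23639 − 23439) / 24262 = 200 / 24262 = 0.008243.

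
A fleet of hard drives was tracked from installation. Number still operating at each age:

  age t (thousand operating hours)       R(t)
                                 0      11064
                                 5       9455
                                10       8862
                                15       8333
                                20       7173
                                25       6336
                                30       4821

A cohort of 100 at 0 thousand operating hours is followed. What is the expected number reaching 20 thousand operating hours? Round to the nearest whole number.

The relevant probability is 7173/11064 = 0.648319.
Expected number = 100 × 0.648319 = 65.

65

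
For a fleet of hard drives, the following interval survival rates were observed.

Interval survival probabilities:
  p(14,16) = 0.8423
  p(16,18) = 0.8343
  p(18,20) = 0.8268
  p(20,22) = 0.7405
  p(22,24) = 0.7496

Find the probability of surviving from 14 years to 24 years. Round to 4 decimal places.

0.3225

P(survive 14→24) = 0.8423 × 0.8343 × 0.8268 × 0.7405 × 0.7496.
= 0.322511.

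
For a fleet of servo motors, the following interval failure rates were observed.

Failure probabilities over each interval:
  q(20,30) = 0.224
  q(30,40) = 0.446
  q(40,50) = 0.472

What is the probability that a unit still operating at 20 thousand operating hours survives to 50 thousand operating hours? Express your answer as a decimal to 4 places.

P(survive 20→50) = (1 − 0.224) × (1 − 0.446) × (1 − 0.472).
= 0.776 × 0.554 × 0.528 = 0.226989.

0.2270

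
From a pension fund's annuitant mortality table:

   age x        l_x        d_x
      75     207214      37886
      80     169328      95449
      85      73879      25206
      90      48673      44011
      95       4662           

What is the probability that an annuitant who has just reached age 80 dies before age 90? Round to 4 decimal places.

0.7126

P(die before 90 | alive at 80) = 1 − l_90/l_80 = 1 − 48673/169328 = (120655)/169328 = 0.712552.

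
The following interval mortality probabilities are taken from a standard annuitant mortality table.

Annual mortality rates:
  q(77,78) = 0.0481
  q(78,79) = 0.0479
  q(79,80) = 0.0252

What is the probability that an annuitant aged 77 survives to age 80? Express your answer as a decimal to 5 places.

P(survive 77→80) = (1 − 0.0481) × (1 − 0.0479) × (1 − 0.0252).
= 0.9519 × 0.9521 × 0.9748 = 0.883465.

0.88347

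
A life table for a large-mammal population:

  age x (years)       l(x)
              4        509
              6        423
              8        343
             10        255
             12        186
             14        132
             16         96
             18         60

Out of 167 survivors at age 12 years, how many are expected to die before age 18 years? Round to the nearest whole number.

113

The relevant probability is 1 − 60/186 = 0.677419.
Expected number = 167 × 0.677419 = 113.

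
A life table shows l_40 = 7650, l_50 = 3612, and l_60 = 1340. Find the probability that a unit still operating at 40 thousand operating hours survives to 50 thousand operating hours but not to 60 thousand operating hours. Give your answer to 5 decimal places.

0.29699

This is the probability of reaching 50 but not 60, conditional on being operational at 40: (l_50 − l_60) / l_40.
= (3612 − 1340) / 7650 = 2272 / 7650 = 0.296993.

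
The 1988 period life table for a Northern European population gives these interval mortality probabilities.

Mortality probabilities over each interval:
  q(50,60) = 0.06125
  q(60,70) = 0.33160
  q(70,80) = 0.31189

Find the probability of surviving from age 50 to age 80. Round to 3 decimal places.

Chaining the interval survival probabilities: (1 − 0.06125) × (1 − 0.33160) × (1 − 0.31189).
= 0.93875 × 0.66840 × 0.68811 = 0.431762.

0.432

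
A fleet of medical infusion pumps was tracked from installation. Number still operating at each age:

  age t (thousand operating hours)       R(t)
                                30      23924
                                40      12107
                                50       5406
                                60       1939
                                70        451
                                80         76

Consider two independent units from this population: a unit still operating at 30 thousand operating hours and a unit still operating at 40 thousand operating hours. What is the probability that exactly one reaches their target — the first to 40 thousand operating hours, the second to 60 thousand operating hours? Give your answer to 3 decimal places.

p₁ = R(40)/R(30) = 12107/23924 = 0.506061; p₂ = R(60)/R(40) = 1939/12107 = 0.160155.
P(exactly one) = p₁(1−p₂) + (1−p₁)p₂ = 0.425013 + 0.079107 = 0.504120.

0.504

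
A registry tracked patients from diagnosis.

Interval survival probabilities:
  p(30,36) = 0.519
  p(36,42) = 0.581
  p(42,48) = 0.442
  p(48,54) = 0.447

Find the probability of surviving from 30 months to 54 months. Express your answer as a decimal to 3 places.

Survival from 30 to 54 is the product of surviving each interval: 0.519 × 0.581 × 0.442 × 0.447.
= 0.059576.

0.060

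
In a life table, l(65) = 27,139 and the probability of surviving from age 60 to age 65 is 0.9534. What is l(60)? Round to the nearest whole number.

28465

l(60) = l(65) / p = 27,139 / 0.9534 = 28465.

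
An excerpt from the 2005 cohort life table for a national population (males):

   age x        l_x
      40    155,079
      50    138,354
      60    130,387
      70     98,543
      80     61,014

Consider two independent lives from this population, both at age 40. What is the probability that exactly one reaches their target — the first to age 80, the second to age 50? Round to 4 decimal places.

p₁ = l_80/l_40 = 61,014/155,079 = 0.393438; p₂ = l_50/l_40 = 138,354/155,079 = 0.892152.
P(exactly one) = p₁(1−p₂) + (1−p₁)p₂ = 0.042432 + 0.541146 = 0.583577.

0.5836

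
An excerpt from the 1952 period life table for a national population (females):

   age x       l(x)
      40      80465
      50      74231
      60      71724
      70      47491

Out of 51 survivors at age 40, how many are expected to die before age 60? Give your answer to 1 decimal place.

The relevant probability is 1 − 71724/80465 = 0.108631.
Expected number = 51 × 0.108631 = 5.5.

5.5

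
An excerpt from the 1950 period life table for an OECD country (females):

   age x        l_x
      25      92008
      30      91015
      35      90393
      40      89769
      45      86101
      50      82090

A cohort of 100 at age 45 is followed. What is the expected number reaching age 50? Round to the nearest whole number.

The relevant probability is 82090/86101 = 0.953415.
Expected number = 100 × 0.953415 = 95.

95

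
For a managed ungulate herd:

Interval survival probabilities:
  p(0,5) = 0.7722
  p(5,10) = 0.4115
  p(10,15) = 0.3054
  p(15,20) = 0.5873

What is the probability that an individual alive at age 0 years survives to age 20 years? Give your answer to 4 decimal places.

P(survive 0→20) = 0.7722 × 0.4115 × 0.3054 × 0.5873.
= 0.056994.

0.0570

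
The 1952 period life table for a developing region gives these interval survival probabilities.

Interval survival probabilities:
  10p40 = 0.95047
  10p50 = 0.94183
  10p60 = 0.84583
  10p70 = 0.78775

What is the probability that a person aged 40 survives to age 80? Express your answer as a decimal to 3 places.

0.596

Survival from 40 to 80 is the product of surviving each interval: 0.95047 × 0.94183 × 0.84583 × 0.78775.
= 0.596462.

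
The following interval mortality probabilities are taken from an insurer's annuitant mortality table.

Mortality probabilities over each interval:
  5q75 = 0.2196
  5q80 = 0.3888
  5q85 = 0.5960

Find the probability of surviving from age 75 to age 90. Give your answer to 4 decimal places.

Chaining the interval survival probabilities: (1 − 0.2196) × (1 − 0.3888) × (1 − 0.5960).
= 0.7804 × 0.6112 × 0.4040 = 0.192700.

0.1927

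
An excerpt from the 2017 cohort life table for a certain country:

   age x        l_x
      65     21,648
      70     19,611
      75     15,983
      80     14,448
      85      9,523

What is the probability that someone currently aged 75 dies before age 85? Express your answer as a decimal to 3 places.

0.404

P(die before 85 | alive at 75) = 1 − l_85/l_75 = 1 − 9,523/15,983 = (6,460)/15,983 = 0.404179.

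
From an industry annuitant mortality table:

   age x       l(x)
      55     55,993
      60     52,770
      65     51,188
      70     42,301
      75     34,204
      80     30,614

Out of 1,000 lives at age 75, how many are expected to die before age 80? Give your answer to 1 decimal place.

The relevant probability is 1 − 30,614/34,204 = 0.104958.
Expected number = 1,000 × 0.104958 = 105.0.

105.0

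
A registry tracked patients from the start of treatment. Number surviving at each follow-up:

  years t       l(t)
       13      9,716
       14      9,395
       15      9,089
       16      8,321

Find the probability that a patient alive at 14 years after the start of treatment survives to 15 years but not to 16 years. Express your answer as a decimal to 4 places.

This is the probability of reaching 15 but not 16, conditional on being alive at 14: (l(15) − l(16)) / l(14).
= (9,089 − 8,321) / 9,395 = 768 / 9,395 = 0.081746.

0.0817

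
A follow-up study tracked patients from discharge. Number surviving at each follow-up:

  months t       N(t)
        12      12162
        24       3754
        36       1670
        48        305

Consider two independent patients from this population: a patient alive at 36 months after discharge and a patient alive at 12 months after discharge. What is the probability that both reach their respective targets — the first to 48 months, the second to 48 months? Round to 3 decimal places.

p₁ = N(48)/N(36) = 305/1670 = 0.182635; p₂ = N(48)/N(12) = 305/12162 = 0.025078.
P(both) = p₁ × p₂ = 0.182635 × 0.025078 = 0.004580.

0.005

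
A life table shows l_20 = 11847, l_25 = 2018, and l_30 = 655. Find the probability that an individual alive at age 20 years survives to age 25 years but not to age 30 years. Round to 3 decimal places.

This is the probability of reaching 25 but not 30, conditional on being alive at 20: (l_25 − l_30) / l_20.
= (2018 − 655) / 11847 = 1363 / 11847 = 0.115050.

0.115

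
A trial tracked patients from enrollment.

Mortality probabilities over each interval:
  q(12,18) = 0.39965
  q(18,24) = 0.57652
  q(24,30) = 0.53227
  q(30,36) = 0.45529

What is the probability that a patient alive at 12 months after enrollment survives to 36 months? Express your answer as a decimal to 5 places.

0.06477

Survival from 12 to 36 is the product of surviving each interval: (1 − 0.39965) × (1 − 0.57652) × (1 − 0.53227) × (1 − 0.45529).
= 0.60035 × 0.42348 × 0.46773 × 0.54471 = 0.064774.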